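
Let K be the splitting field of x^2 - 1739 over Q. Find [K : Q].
[K : Q] = 2

f(x) = x^2 - 1739 factors as (x - √1739)(x + √1739). The splitting field is K = Q(√1739). Since 1739 is squarefree and > 1, it is not a perfect square, so x^2 - 1739 is irreducible over Q and [Q(√1739) : Q] = 2. Hence [K : Q] = 2.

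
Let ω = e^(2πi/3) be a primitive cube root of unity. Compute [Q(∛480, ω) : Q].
[Q(∛480, ω) : Q] = 6

[Q(∛480):Q] = 3 (min poly x^3 - 480, irreducible since 480 is not a perfect cube). [Q(ω):Q] = 2 (min poly x^2 + x + 1). Since Q(∛480) ⊂ R and ω ∉ R, we have ω ∉ Q(∛480), so x^2 + x + 1 remains irreducible over Q(∛480) and [Q(∛480, ω) : Q(∛480)] = 2. By the tower law, [Q(∛480, ω) : Q] = 3 · 2 = 6. (In fact Q(∛480, ω) is the splitting field of x^3 - 480 over Q.)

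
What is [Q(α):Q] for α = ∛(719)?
[Q(α):Q] = 3

The minimal polynomial of α is x^3 - 719, irreducible over Q since 719 is not a perfect cube (so x^3 - 719 has no rational root). Hence [Q(α):Q] = deg(m_α) = 3.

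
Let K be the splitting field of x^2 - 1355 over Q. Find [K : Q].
[K : Q] = 2

f(x) = x^2 - 1355 factors as (x - √1355)(x + √1355). The splitting field is K = Q(√1355). Since 1355 is squarefree and > 1, it is not a perfect square, so x^2 - 1355 is irreducible over Q and [Q(√1355) : Q] = 2. Hence [K : Q] = 2.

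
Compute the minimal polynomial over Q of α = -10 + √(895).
m_α(x) = x^2 + 20x - 795

From α + 10 = √(895), squaring gives (α + 10)^2 = 895, i.e. α^2 + 20α + 100 = 895, so α^2 + 20α - 795 = 0. The discriminant of x^2 + 20x - 795 is (20)^2 - 4·(-795) = 400 + 3180 = 3580, and 4·(895) is not a perfect square in Q since 895 is squarefree and ≠ 1. Hence x^2 + 20x - 795 is irreducible over Q and is the minimal polynomial of α.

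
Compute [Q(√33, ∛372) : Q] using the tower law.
[Q(√33, ∛372) : Q] = 6

Let L = Q(√33, ∛372). Since Q(√33) ⊂ L and [Q(√33):Q] = 2, the tower law gives 2 | [L:Q]. Likewise Q(∛372) ⊂ L with [Q(∛372):Q] = 3 (because 372 is not a perfect cube), so 3 | [L:Q]. As gcd(2,3) = 1, [L:Q] is divisible by 6. Conversely L is generated over Q by √33 and ∛372, so [L:Q] ≤ 2·3 = 6. Therefore [Q(√33, ∛372) : Q] = 6.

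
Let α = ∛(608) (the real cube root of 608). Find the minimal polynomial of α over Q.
m_α(x) = x^3 - 608

α satisfies α^3 = 608, so x^3 - 608 annihilates α. By the rational root test, a rational root p/q (in lowest terms) of x^3 - 608 would satisfy p^3 = 608 q^3, forcing q = 1 and p^3 = 608; but 608 is not a perfect cube, contradiction. A monic cubic over Q with no rational root is irreducible (any nontrivial factorization would include a linear factor). Hence x^3 - 608 is the minimal polynomial of α, and in particular [Q(α):Q] = 3.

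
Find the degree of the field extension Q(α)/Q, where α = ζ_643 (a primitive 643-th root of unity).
[Q(α):Q] = 642

The minimal polynomial of ζ_643 over Q is the 643-th cyclotomic polynomial Φ_643(x), which is irreducible over Q and has degree φ(643) = 642. Hence [Q(α):Q] = φ(643) = 642.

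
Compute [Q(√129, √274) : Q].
[Q(√129, √274) : Q] = 4

[Q(√129):Q] = 2 (min poly x^2 - 129, irreducible since 129 is squarefree > 1). For the top step, suppose √274 ∈ Q(√129), say √274 = c + d√129 with c, d ∈ Q. Squaring: 274 = c^2 + 129d^2 + 2cd√129. Since √129 ∉ Q this forces 2cd = 0. If d = 0 then √274 = c ∈ Q, contradicting 274 squarefree > 1. If c = 0 then 274 = 129d^2, so 129·274 = (129d)^2 is a perfect square in Q — but 129·274 = 35346 is not a perfect square (since 129 and 274 are distinct squarefree integers). Contradiction. Hence √274 ∉ Q(√129), so x^2 - 274 stays irreducible over Q(√129) and [Q(√129, √274) : Q(√129)] = 2. By the tower law, [Q(√129, √274) : Q] = 2 · 2 = 4.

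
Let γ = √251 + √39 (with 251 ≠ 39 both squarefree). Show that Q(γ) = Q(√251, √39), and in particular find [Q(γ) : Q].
[Q(γ) : Q] = 4 (equivalently, Q(γ) = Q(√251, √39))

Obviously Q(γ) ⊆ Q(√251, √39), and [Q(√251, √39):Q] = 4 (since 251, 39 are distinct squarefree integers > 1 with 9789 not a perfect square). To show equality we compute the minimal polynomial of γ. From γ = √251 + √39: γ^2 = 251 + 2√(9789) + 39 = 290 + 2√(9789), so γ^2 - 290 = 2√(9789); squaring, (γ^2 - 290)^2 = 4·9789, i.e. γ^4 - 580γ^2 + 84100 - 39156 = 0, i.e. γ^4 - 580γ^2 + 44944 = 0. So γ is a root of x^4 - 580x^2 + 44944. This polynomial is irreducible over Q: it has no rational root (each ±√251 ± √39 is irrational), and any factorization into two quadratics over Q would force √(9789) ∈ Q (pairing opposite roots) or √251, √39 ∈ Q (other pairings), all impossible. Hence [Q(γ):Q] = 4 = [Q(√251, √39):Q], so Q(γ) = Q(√251, √39).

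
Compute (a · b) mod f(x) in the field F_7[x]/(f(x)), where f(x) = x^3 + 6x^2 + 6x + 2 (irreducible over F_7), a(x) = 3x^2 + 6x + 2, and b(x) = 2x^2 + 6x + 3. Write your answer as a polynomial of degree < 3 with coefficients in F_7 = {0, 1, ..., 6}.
a · b ≡ 5x + 4 (mod f(x))

Multiply in F_7[x]: a(x)·b(x) = (3x^2 + 6x + 2)·(2x^2 + 6x + 3) = 6x^4 + 2x^3 + 2x + 6. This has degree ≥ 3, so divide by f(x) over F_7: 6x^4 + 2x^3 + 2x + 6 = (6x + 1)·(x^3 + 6x^2 + 6x + 2) + (5x + 4). Hence a·b ≡ 5x + 4 (mod f). (F_7[x]/(f) is a field with 7^3 = 343 elements since f is irreducible of degree 3.)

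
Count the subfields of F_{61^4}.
F_{61^4} has 3 subfields

The subfields of F_{p^n} are exactly the fields F_{p^d} for d | n (each is the fixed field of the unique index-d subgroup of Gal(F_{p^n}/F_p) ≅ Z/nZ). The divisors of n = 4 are {1, 2, 4}, giving 3 subfields: F_{61^1}, F_{61^2}, F_{61^4}.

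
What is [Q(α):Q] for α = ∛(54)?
[Q(α):Q] = 3

The minimal polynomial of α is x^3 - 54, irreducible over Q since 54 is not a perfect cube (so x^3 - 54 has no rational root). Hence [Q(α):Q] = deg(m_α) = 3.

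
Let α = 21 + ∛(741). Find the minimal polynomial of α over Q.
m_α(x) = x^3 - 63x^2 + 1323x - 10002

Set β = α - 21 = ∛(741), so β^3 = 741. Then (α - 21)^3 - 741 = 0, i.e. α is a root of g(x) = (x - 21)^3 - 741 = x^3 - 63x^2 + 1323x - 10002. Since g(x) = h(x - 21) where h(x) = x^3 - 741, and h is irreducible over Q (because 741 is not a perfect cube, so h has no rational root, and a monic cubic with no rational root is irreducible), g is also irreducible (irreducibility is preserved under the substitution x → x - 21). Hence m_α(x) = x^3 - 63x^2 + 1323x - 10002.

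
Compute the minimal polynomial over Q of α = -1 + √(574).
m_α(x) = x^2 + 2x - 573

From α + 1 = √(574), squaring gives (α + 1)^2 = 574, i.e. α^2 + 2α + 1 = 574, so α^2 + 2α - 573 = 0. The discriminant of x^2 + 2x - 573 is (2)^2 - 4·(-573) = 4 + 2292 = 2296, and 4·(574) is not a perfect square in Q since 574 is squarefree and ≠ 1. Hence x^2 + 2x - 573 is irreducible over Q and is the minimal polynomial of α.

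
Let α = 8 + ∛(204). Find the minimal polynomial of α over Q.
m_α(x) = x^3 - 24x^2 + 192x - 716

Set β = α - 8 = ∛(204), so β^3 = 204. Then (α - 8)^3 - 204 = 0, i.e. α is a root of g(x) = (x - 8)^3 - 204 = x^3 - 24x^2 + 192x - 716. Since g(x) = h(x - 8) where h(x) = x^3 - 204, and h is irreducible over Q (because 204 is not a perfect cube, so h has no rational root, and a monic cubic with no rational root is irreducible), g is also irreducible (irreducibility is preserved under the substitution x → x - 8). Hence m_α(x) = x^3 - 24x^2 + 192x - 716.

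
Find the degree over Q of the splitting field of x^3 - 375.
[K : Q] = 6

The roots of x^3 - 375 are ∛375, ω∛375, ω^2∛375 where ω = e^(2πi/3) is a primitive cube root of unity, so K = Q(∛375, ω). Now [Q(∛375):Q] = 3 (since 375 is not a perfect cube, x^3 - 375 is irreducible) and [Q(ω):Q] = 2. Both 2 and 3 divide [K:Q], and [K:Q] ≤ 3·2 = 6, so [K:Q] = 6. (Equivalently: Q(∛375) ⊂ R but ω ∉ R, so [K : Q(∛375)] = 2.)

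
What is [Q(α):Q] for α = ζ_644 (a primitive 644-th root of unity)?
[Q(α):Q] = 264

The minimal polynomial of ζ_644 over Q is the 644-th cyclotomic polynomial Φ_644(x), which is irreducible over Q and has degree φ(644) = 264. Hence [Q(α):Q] = φ(644) = 264.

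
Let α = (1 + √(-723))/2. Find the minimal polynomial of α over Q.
m_α(x) = x^2 - x + 181

From 2α - 1 = √(-723), squaring gives (2α - 1)^2 = -723, i.e. 4α^2 - 4α + 1 = -723, so α^2 - α + (1 + 723)/4 = 0. Since -723 ≡ 1 (mod 4), (1 + 723)/4 = 181 ∈ Z. The polynomial x^2 - x + 181 has discriminant 1 - 4·(181) = -723, which is not a perfect square in Q (d = -723 is squarefree and ≠ 1), so x^2 - x + 181 is irreducible over Q. It is the minimal polynomial of α.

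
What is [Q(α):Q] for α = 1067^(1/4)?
[Q(α):Q] = 4

α is a root of x^4 - 1067. By Eisenstein's criterion at the prime p = 11 (which divides the constant term 1067 but p^2 = 121 does not, since 1067 is squarefree), x^4 - 1067 is irreducible over Q. Hence [Q(α):Q] = 4.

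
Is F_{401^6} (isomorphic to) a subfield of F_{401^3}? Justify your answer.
No: F_{401^6} is not a subfield of F_{401^3}

F_{p^m} embeds in F_{p^n} iff m | n. Here 6 ∤ 3 (since 3 = 0·6 + 3 with remainder 3 ≠ 0), so F_{401^6} is not a subfield of F_{401^3}. Equivalently: if it were, the tower law would give 6 = [F_{401^6}:F_401] dividing [F_{401^3}:F_401] = 3, contradiction.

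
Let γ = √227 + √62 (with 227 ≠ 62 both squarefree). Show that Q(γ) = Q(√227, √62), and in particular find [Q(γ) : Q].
[Q(γ) : Q] = 4 (equivalently, Q(γ) = Q(√227, √62))

Obviously Q(γ) ⊆ Q(√227, √62), and [Q(√227, √62):Q] = 4 (since 227, 62 are distinct squarefree integers > 1 with 14074 not a perfect square). To show equality we compute the minimal polynomial of γ. From γ = √227 + √62: γ^2 = 227 + 2√(14074) + 62 = 289 + 2√(14074), so γ^2 - 289 = 2√(14074); squaring, (γ^2 - 289)^2 = 4·14074, i.e. γ^4 - 578γ^2 + 83521 - 56296 = 0, i.e. γ^4 - 578γ^2 + 27225 = 0. So γ is a root of x^4 - 578x^2 + 27225. This polynomial is irreducible over Q: it has no rational root (each ±√227 ± √62 is irrational), and any factorization into two quadratics over Q would force √(14074) ∈ Q (pairing opposite roots) or √227, √62 ∈ Q (other pairings), all impossible. Hence [Q(γ):Q] = 4 = [Q(√227, √62):Q], so Q(γ) = Q(√227, √62).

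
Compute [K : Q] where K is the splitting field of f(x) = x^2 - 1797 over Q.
[K : Q] = 2

f(x) = x^2 - 1797 factors as (x - √1797)(x + √1797). The splitting field is K = Q(√1797). Since 1797 is squarefree and > 1, it is not a perfect square, so x^2 - 1797 is irreducible over Q and [Q(√1797) : Q] = 2. Hence [K : Q] = 2.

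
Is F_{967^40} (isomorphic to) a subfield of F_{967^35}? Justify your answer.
No: F_{967^40} is not a subfield of F_{967^35}

F_{p^m} embeds in F_{p^n} iff m | n. Here 40 ∤ 35 (since 35 = 0·40 + 35 with remainder 35 ≠ 0), so F_{967^40} is not a subfield of F_{967^35}. Equivalently: if it were, the tower law would give 40 = [F_{967^40}:F_967] dividing [F_{967^35}:F_967] = 35, contradiction.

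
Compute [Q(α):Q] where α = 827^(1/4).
[Q(α):Q] = 4

α is a root of x^4 - 827. By Eisenstein's criterion at the prime p = 827 (which divides the constant term 827 but p^2 = 683929 does not, since 827 is squarefree), x^4 - 827 is irreducible over Q. Hence [Q(α):Q] = 4.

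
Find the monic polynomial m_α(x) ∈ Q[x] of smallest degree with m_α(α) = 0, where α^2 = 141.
m_α(x) = x^2 - 141

α satisfies α^2 - 141 = 0, so x^2 - 141 annihilates α. Since d = 141 is squarefree and ≠ 1, it is not a perfect square in Q, so x^2 - 141 has no rational root and is therefore irreducible over Q (a degree-2 polynomial over a field is irreducible iff it has no root). Hence m_α(x) = x^2 - 141.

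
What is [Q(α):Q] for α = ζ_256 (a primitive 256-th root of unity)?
[Q(α):Q] = 128

The minimal polynomial of ζ_256 over Q is the 256-th cyclotomic polynomial Φ_256(x), which is irreducible over Q and has degree φ(256) = 128. Hence [Q(α):Q] = φ(256) = 128.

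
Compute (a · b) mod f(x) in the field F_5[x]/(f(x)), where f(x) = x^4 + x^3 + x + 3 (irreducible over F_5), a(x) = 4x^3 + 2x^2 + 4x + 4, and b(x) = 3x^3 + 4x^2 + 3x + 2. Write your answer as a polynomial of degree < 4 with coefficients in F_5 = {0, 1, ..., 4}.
a · b ≡ 3x^3 + x^2 + 3x + 2 (mod f(x))

Multiply in F_5[x]: a(x)·b(x) = (4x^3 + 2x^2 + 4x + 4)·(3x^3 + 4x^2 + 3x + 2) = 2x^6 + 2x^5 + 2x^4 + 2x^3 + 2x^2 + 3. This has degree ≥ 4, so divide by f(x) over F_5: 2x^6 + 2x^5 + 2x^4 + 2x^3 + 2x^2 + 3 = (2x^2 + 2)·(x^4 + x^3 + x + 3) + (3x^3 + x^2 + 3x + 2). Hence a·b ≡ 3x^3 + x^2 + 3x + 2 (mod f). (F_5[x]/(f) is a field with 5^4 = 625 elements since f is irreducible of degree 4.)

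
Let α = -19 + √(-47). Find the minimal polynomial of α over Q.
m_α(x) = x^2 + 38x + 408

From α + 19 = √(-47), squaring gives (α + 19)^2 = -47, i.e. α^2 + 38α + 361 = -47, so α^2 + 38α + 408 = 0. The discriminant of x^2 + 38x + 408 is (38)^2 - 4·(408) = 1444 - 1632 = -188, and 4·(-47) is not a perfect square in Q since -47 is squarefree and ≠ 1. Hence x^2 + 38x + 408 is irreducible over Q and is the minimal polynomial of α.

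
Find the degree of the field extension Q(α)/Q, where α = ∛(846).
[Q(α):Q] = 3

The minimal polynomial of α is x^3 - 846, irreducible over Q since 846 is not a perfect cube (so x^3 - 846 has no rational root). Hence [Q(α):Q] = deg(m_α) = 3.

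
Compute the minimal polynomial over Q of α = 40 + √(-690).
m_α(x) = x^2 - 80x + 2290

From α - 40 = √(-690), squaring gives (α - 40)^2 = -690, i.e. α^2 - 80α + 1600 = -690, so α^2 - 80α + 2290 = 0. The discriminant of x^2 - 80x + 2290 is (-80)^2 - 4·(2290) = 6400 - 9160 = -2760, and 4·(-690) is not a perfect square in Q since -690 is squarefree and ≠ 1. Hence x^2 - 80x + 2290 is irreducible over Q and is the minimal polynomial of α.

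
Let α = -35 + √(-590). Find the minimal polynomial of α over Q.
m_α(x) = x^2 + 70x + 1815

From α + 35 = √(-590), squaring gives (α + 35)^2 = -590, i.e. α^2 + 70α + 1225 = -590, so α^2 + 70α + 1815 = 0. The discriminant of x^2 + 70x + 1815 is (70)^2 - 4·(1815) = 4900 - 7260 = -2360, and 4·(-590) is not a perfect square in Q since -590 is squarefree and ≠ 1. Hence x^2 + 70x + 1815 is irreducible over Q and is the minimal polynomial of α.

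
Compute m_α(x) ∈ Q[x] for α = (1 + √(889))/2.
m_α(x) = x^2 - x - 222

From 2α - 1 = √(889), squaring gives (2α - 1)^2 = 889, i.e. 4α^2 - 4α + 1 = 889, so α^2 - α + (1 - 889)/4 = 0. Since 889 ≡ 1 (mod 4), (1 - 889)/4 = -222 ∈ Z. The polynomial x^2 - x - 222 has discriminant 1 - 4·(-222) = 889, which is not a perfect square in Q (d = 889 is squarefree and ≠ 1), so x^2 - x - 222 is irreducible over Q. It is the minimal polynomial of α.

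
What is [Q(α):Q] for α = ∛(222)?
[Q(α):Q] = 3

The minimal polynomial of α is x^3 - 222, irreducible over Q since 222 is not a perfect cube (so x^3 - 222 has no rational root). Hence [Q(α):Q] = deg(m_α) = 3.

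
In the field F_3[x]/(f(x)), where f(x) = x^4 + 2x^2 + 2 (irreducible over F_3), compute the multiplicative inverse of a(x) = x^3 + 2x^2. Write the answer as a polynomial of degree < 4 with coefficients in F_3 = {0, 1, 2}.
a(x)^(-1) ≡ x + 1 (mod f(x))

Since f is irreducible over F_3, F_3[x]/(f) is a field and a(x) ≠ 0 has an inverse. Apply the extended Euclidean algorithm to f(x) and a(x) in F_3[x]: f(x) = (x + 1)·a(x) + (2). The last nonzero remainder is the constant 2 = gcd(f, a) in F_3. Back-substituting through the division chain expresses 2 = s(x)·a(x) + t(x)·f(x) with s(x) ≡ 2x + 2 (mod f), so (2x + 2)·a(x) ≡ 2 (mod f). Multiplying by 2^(-1) ≡ 2 in F_3 gives a(x)^(-1) ≡ 2·(2x + 2) ≡ x + 1 (mod f). Check: (x^3 + 2x^2)·(x + 1) = x^4 + 2x^2 ≡ 1 (mod x^4 + 2x^2 + 2).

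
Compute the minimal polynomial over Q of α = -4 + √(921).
m_α(x) = x^2 + 8x - 905

From α + 4 = √(921), squaring gives (α + 4)^2 = 921, i.e. α^2 + 8α + 16 = 921, so α^2 + 8α - 905 = 0. The discriminant of x^2 + 8x - 905 is (8)^2 - 4·(-905) = 64 + 3620 = 3684, and 4·(921) is not a perfect square in Q since 921 is squarefree and ≠ 1. Hence x^2 + 8x - 905 is irreducible over Q and is the minimal polynomial of α.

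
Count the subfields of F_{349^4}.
F_{349^4} has 3 subfields

The subfields of F_{p^n} are exactly the fields F_{p^d} for d | n (each is the fixed field of the unique index-d subgroup of Gal(F_{p^n}/F_p) ≅ Z/nZ). The divisors of n = 4 are {1, 2, 4}, giving 3 subfields: F_{349^1}, F_{349^2}, F_{349^4}.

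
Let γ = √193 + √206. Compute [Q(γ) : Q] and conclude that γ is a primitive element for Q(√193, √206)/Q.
[Q(γ) : Q] = 4 (equivalently, Q(γ) = Q(√193, √206))

Obviously Q(γ) ⊆ Q(√193, √206), and [Q(√193, √206):Q] = 4 (since 193, 206 are distinct squarefree integers > 1 with 39758 not a perfect square). To show equality we compute the minimal polynomial of γ. From γ = √193 + √206: γ^2 = 193 + 2√(39758) + 206 = 399 + 2√(39758), so γ^2 - 399 = 2√(39758); squaring, (γ^2 - 399)^2 = 4·39758, i.e. γ^4 - 798γ^2 + 159201 - 159032 = 0, i.e. γ^4 - 798γ^2 + 169 = 0. So γ is a root of x^4 - 798x^2 + 169. This polynomial is irreducible over Q: it has no rational root (each ±√193 ± √206 is irrational), and any factorization into two quadratics over Q would force √(39758) ∈ Q (pairing opposite roots) or √193, √206 ∈ Q (other pairings), all impossible. Hence [Q(γ):Q] = 4 = [Q(√193, √206):Q], so Q(γ) = Q(√193, √206).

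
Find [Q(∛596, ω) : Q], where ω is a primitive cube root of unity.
[Q(∛596, ω) : Q] = 6

[Q(∛596):Q] = 3 (min poly x^3 - 596, irreducible since 596 is not a perfect cube). [Q(ω):Q] = 2 (min poly x^2 + x + 1). Since Q(∛596) ⊂ R and ω ∉ R, we have ω ∉ Q(∛596), so x^2 + x + 1 remains irreducible over Q(∛596) and [Q(∛596, ω) : Q(∛596)] = 2. By the tower law, [Q(∛596, ω) : Q] = 3 · 2 = 6. (In fact Q(∛596, ω) is the splitting field of x^3 - 596 over Q.)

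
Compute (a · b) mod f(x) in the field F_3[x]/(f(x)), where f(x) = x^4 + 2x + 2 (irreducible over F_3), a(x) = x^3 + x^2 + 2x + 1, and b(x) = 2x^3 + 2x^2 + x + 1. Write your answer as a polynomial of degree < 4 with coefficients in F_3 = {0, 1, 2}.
a · b ≡ x^3 + 2x^2 + 2x + 2 (mod f(x))

Multiply in F_3[x]: a(x)·b(x) = (x^3 + x^2 + 2x + 1)·(2x^3 + 2x^2 + x + 1) = 2x^6 + x^5 + x^4 + 2x^3 + 2x^2 + 1. This has degree ≥ 4, so divide by f(x) over F_3: 2x^6 + x^5 + x^4 + 2x^3 + 2x^2 + 1 = (2x^2 + x + 1)·(x^4 + 2x + 2) + (x^3 + 2x^2 + 2x + 2). Hence a·b ≡ x^3 + 2x^2 + 2x + 2 (mod f). (F_3[x]/(f) is a field with 3^4 = 81 elements since f is irreducible of degree 4.)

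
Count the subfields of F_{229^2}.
F_{229^2} has 2 subfields

The subfields of F_{p^n} are exactly the fields F_{p^d} for d | n (each is the fixed field of the unique index-d subgroup of Gal(F_{p^n}/F_p) ≅ Z/nZ). The divisors of n = 2 are {1, 2}, giving 2 subfields: F_{229^1}, F_{229^2}.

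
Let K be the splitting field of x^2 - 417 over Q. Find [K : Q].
[K : Q] = 2

f(x) = x^2 - 417 factors as (x - √417)(x + √417). The splitting field is K = Q(√417). Since 417 is squarefree and > 1, it is not a perfect square, so x^2 - 417 is irreducible over Q and [Q(√417) : Q] = 2. Hence [K : Q] = 2.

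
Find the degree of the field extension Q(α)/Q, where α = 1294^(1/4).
[Q(α):Q] = 4

α is a root of x^4 - 1294. By Eisenstein's criterion at the prime p = 2 (which divides the constant term 1294 but p^2 = 4 does not, since 1294 is squarefree), x^4 - 1294 is irreducible over Q. Hence [Q(α):Q] = 4.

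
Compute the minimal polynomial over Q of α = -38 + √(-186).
m_α(x) = x^2 + 76x + 1630

From α + 38 = √(-186), squaring gives (α + 38)^2 = -186, i.e. α^2 + 76α + 1444 = -186, so α^2 + 76α + 1630 = 0. The discriminant of x^2 + 76x + 1630 is (76)^2 - 4·(1630) = 5776 - 6520 = -744, and 4·(-186) is not a perfect square in Q since -186 is squarefree and ≠ 1. Hence x^2 + 76x + 1630 is irreducible over Q and is the minimal polynomial of α.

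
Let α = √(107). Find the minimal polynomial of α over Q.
m_α(x) = x^2 - 107

α satisfies α^2 - 107 = 0, so x^2 - 107 annihilates α. Since d = 107 is squarefree and ≠ 1, it is not a perfect square in Q, so x^2 - 107 has no rational root and is therefore irreducible over Q (a degree-2 polynomial over a field is irreducible iff it has no root). Hence m_α(x) = x^2 - 107.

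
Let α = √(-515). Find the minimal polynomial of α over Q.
m_α(x) = x^2 + 515

α satisfies α^2 + 515 = 0, so x^2 + 515 annihilates α. Since d = -515 is squarefree and ≠ 1, it is not a perfect square in Q, so x^2 + 515 has no rational root and is therefore irreducible over Q (a degree-2 polynomial over a field is irreducible iff it has no root). Hence m_α(x) = x^2 + 515.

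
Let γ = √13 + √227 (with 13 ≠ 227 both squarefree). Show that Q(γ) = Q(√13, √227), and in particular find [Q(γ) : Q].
[Q(γ) : Q] = 4 (equivalently, Q(γ) = Q(√13, √227))

Obviously Q(γ) ⊆ Q(√13, √227), and [Q(√13, √227):Q] = 4 (since 13, 227 are distinct squarefree integers > 1 with 2951 not a perfect square). To show equality we compute the minimal polynomial of γ. From γ = √13 + √227: γ^2 = 13 + 2√(2951) + 227 = 240 + 2√(2951), so γ^2 - 240 = 2√(2951); squaring, (γ^2 - 240)^2 = 4·2951, i.e. γ^4 - 480γ^2 + 57600 - 11804 = 0, i.e. γ^4 - 480γ^2 + 45796 = 0. So γ is a root of x^4 - 480x^2 + 45796. This polynomial is irreducible over Q: it has no rational root (each ±√13 ± √227 is irrational), and any factorization into two quadratics over Q would force √(2951) ∈ Q (pairing opposite roots) or √13, √227 ∈ Q (other pairings), all impossible. Hence [Q(γ):Q] = 4 = [Q(√13, √227):Q], so Q(γ) = Q(√13, √227).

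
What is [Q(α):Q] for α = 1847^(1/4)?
[Q(α):Q] = 4

α is a root of x^4 - 1847. By Eisenstein's criterion at the prime p = 1847 (which divides the constant term 1847 but p^2 = 3411409 does not, since 1847 is squarefree), x^4 - 1847 is irreducible over Q. Hence [Q(α):Q] = 4.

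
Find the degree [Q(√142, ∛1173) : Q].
[Q(√142, ∛1173) : Q] = 6

Let L = Q(√142, ∛1173). Since Q(√142) ⊂ L and [Q(√142):Q] = 2, the tower law gives 2 | [L:Q]. Likewise Q(∛1173) ⊂ L with [Q(∛1173):Q] = 3 (because 1173 is not a perfect cube), so 3 | [L:Q]. As gcd(2,3) = 1, [L:Q] is divisible by 6. Conversely L is generated over Q by √142 and ∛1173, so [L:Q] ≤ 2·3 = 6. Therefore [Q(√142, ∛1173) : Q] = 6.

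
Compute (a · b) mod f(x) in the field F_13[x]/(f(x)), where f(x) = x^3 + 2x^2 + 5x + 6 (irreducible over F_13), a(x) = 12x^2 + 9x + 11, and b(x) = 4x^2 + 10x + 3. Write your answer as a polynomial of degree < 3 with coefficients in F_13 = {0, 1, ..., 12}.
a · b ≡ 5x^2 + 4x + 11 (mod f(x))

Multiply in F_13[x]: a(x)·b(x) = (12x^2 + 9x + 11)·(4x^2 + 10x + 3) = 9x^4 + x^2 + 7x + 7. This has degree ≥ 3, so divide by f(x) over F_13: 9x^4 + x^2 + 7x + 7 = (9x + 8)·(x^3 + 2x^2 + 5x + 6) + (5x^2 + 4x + 11). Hence a·b ≡ 5x^2 + 4x + 11 (mod f). (F_13[x]/(f) is a field with 13^3 = 2197 elements since f is irreducible of degree 3.)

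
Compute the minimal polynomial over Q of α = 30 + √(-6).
m_α(x) = x^2 - 60x + 906

From α - 30 = √(-6), squaring gives (α - 30)^2 = -6, i.e. α^2 - 60α + 900 = -6, so α^2 - 60α + 906 = 0. The discriminant of x^2 - 60x + 906 is (-60)^2 - 4·(906) = 3600 - 3624 = -24, and 4·(-6) is not a perfect square in Q since -6 is squarefree and ≠ 1. Hence x^2 - 60x + 906 is irreducible over Q and is the minimal polynomial of α.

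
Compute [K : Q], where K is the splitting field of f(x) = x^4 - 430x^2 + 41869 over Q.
[K : Q] = 4

Solving the quadratic in x^2: x^2 = (430 ± √(430^2 - 4·41869))/2 = (430 ± √17424)/2 = (430 ± 132)/2, giving x^2 = 281 or x^2 = 149. So f(x) = (x^2 - 281)(x^2 - 149) and the roots of f are ±√281, ±√149. Hence the splitting field is K = Q(√281, √149). Since 281 and 149 are distinct squarefree integers > 1, their product 41869 is not a perfect square, so √149 ∉ Q(√281). By the tower law [K:Q] = [Q(√281,√149):Q(√281)] · [Q(√281):Q] = 2 · 2 = 4.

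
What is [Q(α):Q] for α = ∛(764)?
[Q(α):Q] = 3

The minimal polynomial of α is x^3 - 764, irreducible over Q since 764 is not a perfect cube (so x^3 - 764 has no rational root). Hence [Q(α):Q] = deg(m_α) = 3.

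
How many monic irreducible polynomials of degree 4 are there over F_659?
There are 47149888170 monic irreducible polynomials of degree 4 over F_659

Each element of F_{659^4} that lies in no proper subfield is a root of exactly one monic irreducible of degree 4 over F_659, and each such polynomial has 4 distinct roots in F_{659^4}. By Möbius inversion the count is N_659(4) = (1/4) Σ_{d|4} μ(4/d) · 659^d = (1/4)(μ(4)·659^1 + μ(2)·659^2 + μ(1)·659^4) = 188599552680/4 = 47149888170.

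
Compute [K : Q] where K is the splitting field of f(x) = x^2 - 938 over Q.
[K : Q] = 2

f(x) = x^2 - 938 factors as (x - √938)(x + √938). The splitting field is K = Q(√938). Since 938 is squarefree and > 1, it is not a perfect square, so x^2 - 938 is irreducible over Q and [Q(√938) : Q] = 2. Hence [K : Q] = 2.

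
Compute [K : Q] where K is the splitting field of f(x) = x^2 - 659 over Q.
[K : Q] = 2

f(x) = x^2 - 659 factors as (x - √659)(x + √659). The splitting field is K = Q(√659). Since 659 is squarefree and > 1, it is not a perfect square, so x^2 - 659 is irreducible over Q and [Q(√659) : Q] = 2. Hence [K : Q] = 2.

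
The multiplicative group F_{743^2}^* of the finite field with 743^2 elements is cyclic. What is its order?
|F_{743^2}^*| = 552048

F_{743^2} has 743^2 = 552049 elements; its multiplicative group consists of all nonzero elements, so |F_{743^2}^*| = 552049 - 1 = 552048. (It is cyclic since any finite subgroup of the multiplicative group of a field is cyclic.)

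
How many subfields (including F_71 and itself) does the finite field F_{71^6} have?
F_{71^6} has 4 subfields

The subfields of F_{p^n} are exactly the fields F_{p^d} for d | n (each is the fixed field of the unique index-d subgroup of Gal(F_{p^n}/F_p) ≅ Z/nZ). The divisors of n = 6 are {1, 2, 3, 6}, giving 4 subfields: F_{71^1}, F_{71^2}, F_{71^3}, F_{71^6}.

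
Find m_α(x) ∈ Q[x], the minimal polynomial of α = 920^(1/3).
m_α(x) = x^3 - 920

α satisfies α^3 = 920, so x^3 - 920 annihilates α. By the rational root test, a rational root p/q (in lowest terms) of x^3 - 920 would satisfy p^3 = 920 q^3, forcing q = 1 and p^3 = 920; but 920 is not a perfect cube, contradiction. A monic cubic over Q with no rational root is irreducible (any nontrivial factorization would include a linear factor). Hence x^3 - 920 is the minimal polynomial of α, and in particular [Q(α):Q] = 3.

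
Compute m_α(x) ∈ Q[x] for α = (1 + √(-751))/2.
m_α(x) = x^2 - x + 188

From 2α - 1 = √(-751), squaring gives (2α - 1)^2 = -751, i.e. 4α^2 - 4α + 1 = -751, so α^2 - α + (1 + 751)/4 = 0. Since -751 ≡ 1 (mod 4), (1 + 751)/4 = 188 ∈ Z. The polynomial x^2 - x + 188 has discriminant 1 - 4·(188) = -751, which is not a perfect square in Q (d = -751 is squarefree and ≠ 1), so x^2 - x + 188 is irreducible over Q. It is the minimal polynomial of α.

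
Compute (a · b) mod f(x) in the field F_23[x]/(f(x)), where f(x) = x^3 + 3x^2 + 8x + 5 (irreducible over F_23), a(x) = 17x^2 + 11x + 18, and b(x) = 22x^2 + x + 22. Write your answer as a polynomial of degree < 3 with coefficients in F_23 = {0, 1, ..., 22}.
a · b ≡ 10x^2 + 4x + 19 (mod f(x))

Multiply in F_23[x]: a(x)·b(x) = (17x^2 + 11x + 18)·(22x^2 + x + 22) = 6x^4 + 6x^3 + 22x^2 + 7x + 5. This has degree ≥ 3, so divide by f(x) over F_23: 6x^4 + 6x^3 + 22x^2 + 7x + 5 = (6x + 11)·(x^3 + 3x^2 + 8x + 5) + (10x^2 + 4x + 19). Hence a·b ≡ 10x^2 + 4x + 19 (mod f). (F_23[x]/(f) is a field with 23^3 = 12167 elements since f is irreducible of degree 3.)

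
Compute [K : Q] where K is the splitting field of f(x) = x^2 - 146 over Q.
[K : Q] = 2

f(x) = x^2 - 146 factors as (x - √146)(x + √146). The splitting field is K = Q(√146). Since 146 is squarefree and > 1, it is not a perfect square, so x^2 - 146 is irreducible over Q and [Q(√146) : Q] = 2. Hence [K : Q] = 2.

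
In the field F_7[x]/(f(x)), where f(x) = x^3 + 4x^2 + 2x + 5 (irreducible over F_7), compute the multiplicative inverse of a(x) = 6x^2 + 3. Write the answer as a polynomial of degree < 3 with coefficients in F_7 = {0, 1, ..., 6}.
a(x)^(-1) ≡ 4x^2 + x + 2 (mod f(x))

Since f is irreducible over F_7, F_7[x]/(f) is a field and a(x) ≠ 0 has an inverse. Apply the extended Euclidean algorithm to f(x) and a(x) in F_7[x]: f(x) = (6x + 3)·a(x) + (5x + 3);  a(x) = (4x + 6)·(5x + 3) + (6). The last nonzero remainder is the constant 6 = gcd(f, a) in F_7. Back-substituting through the division chain expresses 6 = s(x)·a(x) + t(x)·f(x) with s(x) ≡ 3x^2 + 6x + 5 (mod f), so (3x^2 + 6x + 5)·a(x) ≡ 6 (mod f). Multiplying by 6^(-1) ≡ 6 in F_7 gives a(x)^(-1) ≡ 6·(3x^2 + 6x + 5) ≡ 4x^2 + x + 2 (mod f). Check: (6x^2 + 3)·(4x^2 + x + 2) = 3x^4 + 6x^3 + 3x^2 + 3x + 6 ≡ 1 (mod x^3 + 4x^2 + 2x + 5).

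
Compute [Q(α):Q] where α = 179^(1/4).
[Q(α):Q] = 4

α is a root of x^4 - 179. By Eisenstein's criterion at the prime p = 179 (which divides the constant term 179 but p^2 = 32041 does not, since 179 is squarefree), x^4 - 179 is irreducible over Q. Hence [Q(α):Q] = 4.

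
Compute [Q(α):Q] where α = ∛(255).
[Q(α):Q] = 3

The minimal polynomial of α is x^3 - 255, irreducible over Q since 255 is not a perfect cube (so x^3 - 255 has no rational root). Hence [Q(α):Q] = deg(m_α) = 3.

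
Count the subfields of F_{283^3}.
F_{283^3} has 2 subfields

The subfields of F_{p^n} are exactly the fields F_{p^d} for d | n (each is the fixed field of the unique index-d subgroup of Gal(F_{p^n}/F_p) ≅ Z/nZ). The divisors of n = 3 are {1, 3}, giving 2 subfields: F_{283^1}, F_{283^3}.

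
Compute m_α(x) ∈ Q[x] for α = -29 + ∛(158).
m_α(x) = x^3 + 87x^2 + 2523x + 24231

Set β = α + 29 = ∛(158), so β^3 = 158. Then (α + 29)^3 - 158 = 0, i.e. α is a root of g(x) = (x + 29)^3 - 158 = x^3 + 87x^2 + 2523x + 24231. Since g(x) = h(x + 29) where h(x) = x^3 - 158, and h is irreducible over Q (because 158 is not a perfect cube, so h has no rational root, and a monic cubic with no rational root is irreducible), g is also irreducible (irreducibility is preserved under the substitution x → x + 29). Hence m_α(x) = x^3 + 87x^2 + 2523x + 24231.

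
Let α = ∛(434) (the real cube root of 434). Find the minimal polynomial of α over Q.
m_α(x) = x^3 - 434

α satisfies α^3 = 434, so x^3 - 434 annihilates α. By the rational root test, a rational root p/q (in lowest terms) of x^3 - 434 would satisfy p^3 = 434 q^3, forcing q = 1 and p^3 = 434; but 434 is not a perfect cube, contradiction. A monic cubic over Q with no rational root is irreducible (any nontrivial factorization would include a linear factor). Hence x^3 - 434 is the minimal polynomial of α, and in particular [Q(α):Q] = 3.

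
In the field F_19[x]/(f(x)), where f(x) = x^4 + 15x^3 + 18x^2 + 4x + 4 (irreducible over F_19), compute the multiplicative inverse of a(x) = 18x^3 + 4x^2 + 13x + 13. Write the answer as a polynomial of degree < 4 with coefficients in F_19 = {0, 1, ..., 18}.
a(x)^(-1) ≡ x^3 + 4x^2 + 6x + 18 (mod f(x))

Since f is irreducible over F_19, F_19[x]/(f) is a field and a(x) ≠ 0 has an inverse. Apply the extended Euclidean algorithm to f(x) and a(x) in F_19[x]: f(x) = (18x)·a(x) + (12x^2 + 17x + 4);  a(x) = (11x + 18)·(12x^2 + 17x + 4) + (5x + 17);  (12x^2 + 17x + 4) = (10x + 15)·(5x + 17) + (15). The last nonzero remainder is the constant 15 = gcd(f, a) in F_19. Back-substituting through the division chain expresses 15 = s(x)·a(x) + t(x)·f(x) with s(x) ≡ 15x^3 + 3x^2 + 14x + 4 (mod f), so (15x^3 + 3x^2 + 14x + 4)·a(x) ≡ 15 (mod f). Multiplying by 15^(-1) ≡ 14 in F_19 gives a(x)^(-1) ≡ 14·(15x^3 + 3x^2 + 14x + 4) ≡ x^3 + 4x^2 + 6x + 18 (mod f). Check: (18x^3 + 4x^2 + 13x + 13)·(x^3 + 4x^2 + 6x + 18) = 18x^6 + 4x^4 + 14x^3 + 12x^2 + 8x + 6 ≡ 1 (mod x^4 + 15x^3 + 18x^2 + 4x + 4).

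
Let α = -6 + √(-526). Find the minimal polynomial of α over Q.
m_α(x) = x^2 + 12x + 562

From α + 6 = √(-526), squaring gives (α + 6)^2 = -526, i.e. α^2 + 12α + 36 = -526, so α^2 + 12α + 562 = 0. The discriminant of x^2 + 12x + 562 is (12)^2 - 4·(562) = 144 - 2248 = -2104, and 4·(-526) is not a perfect square in Q since -526 is squarefree and ≠ 1. Hence x^2 + 12x + 562 is irreducible over Q and is the minimal polynomial of α.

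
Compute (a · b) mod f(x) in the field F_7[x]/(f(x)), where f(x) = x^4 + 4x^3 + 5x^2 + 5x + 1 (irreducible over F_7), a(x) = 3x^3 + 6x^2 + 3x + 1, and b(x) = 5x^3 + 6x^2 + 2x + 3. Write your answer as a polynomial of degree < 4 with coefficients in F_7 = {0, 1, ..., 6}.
a · b ≡ 2x^2 + 6x + 1 (mod f(x))

Multiply in F_7[x]: a(x)·b(x) = (3x^3 + 6x^2 + 3x + 1)·(5x^3 + 6x^2 + 2x + 3) = x^6 + 6x^5 + x^4 + 2x^3 + 2x^2 + 4x + 3. This has degree ≥ 4, so divide by f(x) over F_7: x^6 + 6x^5 + x^4 + 2x^3 + 2x^2 + 4x + 3 = (x^2 + 2x + 2)·(x^4 + 4x^3 + 5x^2 + 5x + 1) + (2x^2 + 6x + 1). Hence a·b ≡ 2x^2 + 6x + 1 (mod f). (F_7[x]/(f) is a field with 7^4 = 2401 elements since f is irreducible of degree 4.)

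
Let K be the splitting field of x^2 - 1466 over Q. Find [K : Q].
[K : Q] = 2

f(x) = x^2 - 1466 factors as (x - √1466)(x + √1466). The splitting field is K = Q(√1466). Since 1466 is squarefree and > 1, it is not a perfect square, so x^2 - 1466 is irreducible over Q and [Q(√1466) : Q] = 2. Hence [K : Q] = 2.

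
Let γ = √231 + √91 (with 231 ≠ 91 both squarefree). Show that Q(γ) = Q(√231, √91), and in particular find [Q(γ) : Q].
[Q(γ) : Q] = 4 (equivalently, Q(γ) = Q(√231, √91))

Obviously Q(γ) ⊆ Q(√231, √91), and [Q(√231, √91):Q] = 4 (since 231, 91 are distinct squarefree integers > 1 with 21021 not a perfect square). To show equality we compute the minimal polynomial of γ. From γ = √231 + √91: γ^2 = 231 + 2√(21021) + 91 = 322 + 2√(21021), so γ^2 - 322 = 2√(21021); squaring, (γ^2 - 322)^2 = 4·21021, i.e. γ^4 - 644γ^2 + 103684 - 84084 = 0, i.e. γ^4 - 644γ^2 + 19600 = 0. So γ is a root of x^4 - 644x^2 + 19600. This polynomial is irreducible over Q: it has no rational root (each ±√231 ± √91 is irrational), and any factorization into two quadratics over Q would force √(21021) ∈ Q (pairing opposite roots) or √231, √91 ∈ Q (other pairings), all impossible. Hence [Q(γ):Q] = 4 = [Q(√231, √91):Q], so Q(γ) = Q(√231, √91).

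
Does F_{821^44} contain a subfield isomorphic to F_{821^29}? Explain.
No: F_{821^29} is not a subfield of F_{821^44}

F_{p^m} embeds in F_{p^n} iff m | n. Here 29 ∤ 44 (since 44 = 1·29 + 15 with remainder 15 ≠ 0), so F_{821^29} is not a subfield of F_{821^44}. Equivalently: if it were, the tower law would give 29 = [F_{821^29}:F_821] dividing [F_{821^44}:F_821] = 44, contradiction.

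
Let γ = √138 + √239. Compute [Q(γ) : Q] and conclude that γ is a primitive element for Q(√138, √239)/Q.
[Q(γ) : Q] = 4 (equivalently, Q(γ) = Q(√138, √239))

Obviously Q(γ) ⊆ Q(√138, √239), and [Q(√138, √239):Q] = 4 (since 138, 239 are distinct squarefree integers > 1 with 32982 not a perfect square). To show equality we compute the minimal polynomial of γ. From γ = √138 + √239: γ^2 = 138 + 2√(32982) + 239 = 377 + 2√(32982), so γ^2 - 377 = 2√(32982); squaring, (γ^2 - 377)^2 = 4·32982, i.e. γ^4 - 754γ^2 + 142129 - 131928 = 0, i.e. γ^4 - 754γ^2 + 10201 = 0. So γ is a root of x^4 - 754x^2 + 10201. This polynomial is irreducible over Q: it has no rational root (each ±√138 ± √239 is irrational), and any factorization into two quadratics over Q would force √(32982) ∈ Q (pairing opposite roots) or √138, √239 ∈ Q (other pairings), all impossible. Hence [Q(γ):Q] = 4 = [Q(√138, √239):Q], so Q(γ) = Q(√138, √239).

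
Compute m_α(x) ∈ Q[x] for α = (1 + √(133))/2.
m_α(x) = x^2 - x - 33

From 2α - 1 = √(133), squaring gives (2α - 1)^2 = 133, i.e. 4α^2 - 4α + 1 = 133, so α^2 - α + (1 - 133)/4 = 0. Since 133 ≡ 1 (mod 4), (1 - 133)/4 = -33 ∈ Z. The polynomial x^2 - x - 33 has discriminant 1 - 4·(-33) = 133, which is not a perfect square in Q (d = 133 is squarefree and ≠ 1), so x^2 - x - 33 is irreducible over Q. It is the minimal polynomial of α.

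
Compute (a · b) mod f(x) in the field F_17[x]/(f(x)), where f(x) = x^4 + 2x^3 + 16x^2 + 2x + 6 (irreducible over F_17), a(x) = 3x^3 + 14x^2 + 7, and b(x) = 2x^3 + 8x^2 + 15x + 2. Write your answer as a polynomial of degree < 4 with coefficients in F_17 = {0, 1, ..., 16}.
a · b ≡ 7x^3 + 5x + 9 (mod f(x))

Multiply in F_17[x]: a(x)·b(x) = (3x^3 + 14x^2 + 7)·(2x^3 + 8x^2 + 15x + 2) = 6x^6 + x^5 + 4x^4 + 9x^3 + 16x^2 + 3x + 14. This has degree ≥ 4, so divide by f(x) over F_17: 6x^6 + x^5 + 4x^4 + 9x^3 + 16x^2 + 3x + 14 = (6x^2 + 6x + 15)·(x^4 + 2x^3 + 16x^2 + 2x + 6) + (7x^3 + 5x + 9). Hence a·b ≡ 7x^3 + 5x + 9 (mod f). (F_17[x]/(f) is a field with 17^4 = 83521 elements since f is irreducible of degree 4.)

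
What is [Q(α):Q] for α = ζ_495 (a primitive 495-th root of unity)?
[Q(α):Q] = 240

The minimal polynomial of ζ_495 over Q is the 495-th cyclotomic polynomial Φ_495(x), which is irreducible over Q and has degree φ(495) = 240. Hence [Q(α):Q] = φ(495) = 240.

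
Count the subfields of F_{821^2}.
F_{821^2} has 2 subfields

The subfields of F_{p^n} are exactly the fields F_{p^d} for d | n (each is the fixed field of the unique index-d subgroup of Gal(F_{p^n}/F_p) ≅ Z/nZ). The divisors of n = 2 are {1, 2}, giving 2 subfields: F_{821^1}, F_{821^2}.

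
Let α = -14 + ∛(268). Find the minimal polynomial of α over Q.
m_α(x) = x^3 + 42x^2 + 588x + 2476

Set β = α + 14 = ∛(268), so β^3 = 268. Then (α + 14)^3 - 268 = 0, i.e. α is a root of g(x) = (x + 14)^3 - 268 = x^3 + 42x^2 + 588x + 2476. Since g(x) = h(x + 14) where h(x) = x^3 - 268, and h is irreducible over Q (because 268 is not a perfect cube, so h has no rational root, and a monic cubic with no rational root is irreducible), g is also irreducible (irreducibility is preserved under the substitution x → x + 14). Hence m_α(x) = x^3 + 42x^2 + 588x + 2476.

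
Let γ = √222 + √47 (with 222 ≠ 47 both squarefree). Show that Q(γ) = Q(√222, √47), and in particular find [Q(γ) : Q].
[Q(γ) : Q] = 4 (equivalently, Q(γ) = Q(√222, √47))

Obviously Q(γ) ⊆ Q(√222, √47), and [Q(√222, √47):Q] = 4 (since 222, 47 are distinct squarefree integers > 1 with 10434 not a perfect square). To show equality we compute the minimal polynomial of γ. From γ = √222 + √47: γ^2 = 222 + 2√(10434) + 47 = 269 + 2√(10434), so γ^2 - 269 = 2√(10434); squaring, (γ^2 - 269)^2 = 4·10434, i.e. γ^4 - 538γ^2 + 72361 - 41736 = 0, i.e. γ^4 - 538γ^2 + 30625 = 0. So γ is a root of x^4 - 538x^2 + 30625. This polynomial is irreducible over Q: it has no rational root (each ±√222 ± √47 is irrational), and any factorization into two quadratics over Q would force √(10434) ∈ Q (pairing opposite roots) or √222, √47 ∈ Q (other pairings), all impossible. Hence [Q(γ):Q] = 4 = [Q(√222, √47):Q], so Q(γ) = Q(√222, √47).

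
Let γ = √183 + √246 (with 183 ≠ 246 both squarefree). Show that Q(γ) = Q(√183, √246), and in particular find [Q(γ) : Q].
[Q(γ) : Q] = 4 (equivalently, Q(γ) = Q(√183, √246))

Obviously Q(γ) ⊆ Q(√183, √246), and [Q(√183, √246):Q] = 4 (since 183, 246 are distinct squarefree integers > 1 with 45018 not a perfect square). To show equality we compute the minimal polynomial of γ. From γ = √183 + √246: γ^2 = 183 + 2√(45018) + 246 = 429 + 2√(45018), so γ^2 - 429 = 2√(45018); squaring, (γ^2 - 429)^2 = 4·45018, i.e. γ^4 - 858γ^2 + 184041 - 180072 = 0, i.e. γ^4 - 858γ^2 + 3969 = 0. So γ is a root of x^4 - 858x^2 + 3969. This polynomial is irreducible over Q: it has no rational root (each ±√183 ± √246 is irrational), and any factorization into two quadratics over Q would force √(45018) ∈ Q (pairing opposite roots) or √183, √246 ∈ Q (other pairings), all impossible. Hence [Q(γ):Q] = 4 = [Q(√183, √246):Q], so Q(γ) = Q(√183, √246).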